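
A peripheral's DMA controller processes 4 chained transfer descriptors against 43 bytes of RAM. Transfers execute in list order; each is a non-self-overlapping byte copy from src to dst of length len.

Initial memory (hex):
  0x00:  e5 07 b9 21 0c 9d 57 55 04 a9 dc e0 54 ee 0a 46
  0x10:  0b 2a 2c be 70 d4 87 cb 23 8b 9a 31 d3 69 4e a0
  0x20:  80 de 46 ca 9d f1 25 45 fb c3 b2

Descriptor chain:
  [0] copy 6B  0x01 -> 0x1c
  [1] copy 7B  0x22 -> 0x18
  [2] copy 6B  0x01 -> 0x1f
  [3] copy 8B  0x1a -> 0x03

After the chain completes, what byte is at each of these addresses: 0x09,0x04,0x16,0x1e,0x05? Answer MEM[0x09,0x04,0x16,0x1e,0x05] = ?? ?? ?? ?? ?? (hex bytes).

#0 dst[0x1c+6] := {0x07,0xb9,0x21,0x0c,0x9d,0x57}
#1 dst[0x18+7] := {0x46,0xca,0x9d,0xf1,0x25,0x45,0xfb}
#2 dst[0x1f+6] := {0x07,0xb9,0x21,0x0c,0x9d,0x57}
#3 dst[0x03+8] := {0x9d,0xf1,0x25,0x45,0xfb,0x07,0xb9,0x21}
query mem[0x09]=0xb9, mem[0x04]=0xf1, mem[0x16]=0x87, mem[0x1e]=0xfb, mem[0x05]=0x25

MEM[0x09,0x04,0x16,0x1e,0x05] = b9 f1 87 fb 25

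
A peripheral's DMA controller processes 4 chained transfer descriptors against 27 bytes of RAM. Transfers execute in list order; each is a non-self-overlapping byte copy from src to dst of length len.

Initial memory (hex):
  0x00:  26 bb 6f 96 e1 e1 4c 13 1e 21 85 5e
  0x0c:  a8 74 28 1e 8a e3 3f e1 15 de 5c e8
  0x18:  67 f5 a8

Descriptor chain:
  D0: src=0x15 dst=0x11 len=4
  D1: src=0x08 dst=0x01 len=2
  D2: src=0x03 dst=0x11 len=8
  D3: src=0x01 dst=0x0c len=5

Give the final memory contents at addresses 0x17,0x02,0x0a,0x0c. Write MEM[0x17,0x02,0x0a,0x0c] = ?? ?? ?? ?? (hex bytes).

MEM[0x17,0x02,0x0a,0x0c] = 21 21 85 1e

[0] 0x15->0x11 len=4 : de 5c e8 67
[1] 0x08->0x01 len=2 : 1e 21
[2] 0x03->0x11 len=8 : 96 e1 e1 4c 13 1e 21 85
[3] 0x01->0x0c len=5 : 1e 21 96 e1 e1
query mem[0x17]=0x21, mem[0x02]=0x21, mem[0x0a]=0x85, mem[0x0c]=0x1e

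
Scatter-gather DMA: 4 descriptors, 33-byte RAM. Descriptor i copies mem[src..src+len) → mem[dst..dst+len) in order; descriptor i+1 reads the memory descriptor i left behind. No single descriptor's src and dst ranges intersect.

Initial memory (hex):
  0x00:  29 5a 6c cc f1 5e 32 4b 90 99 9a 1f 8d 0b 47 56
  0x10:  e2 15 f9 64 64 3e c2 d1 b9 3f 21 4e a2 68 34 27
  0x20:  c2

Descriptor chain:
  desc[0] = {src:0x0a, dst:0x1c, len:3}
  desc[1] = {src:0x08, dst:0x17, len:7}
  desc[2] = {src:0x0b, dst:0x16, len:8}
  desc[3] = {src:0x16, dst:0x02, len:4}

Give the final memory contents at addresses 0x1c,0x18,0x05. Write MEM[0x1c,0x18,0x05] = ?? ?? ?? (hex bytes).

D0: mem[0x1c..0x1e] <- [9a 1f 8d]
D1: mem[0x17..0x1d] <- [90 99 9a 1f 8d 0b 47]
D2: mem[0x16..0x1d] <- [1f 8d 0b 47 56 e2 15 f9]
D3: mem[0x02..0x05] <- [1f 8d 0b 47]
query mem[0x1c]=0x15, mem[0x18]=0x0b, mem[0x05]=0x47

MEM[0x1c,0x18,0x05] = 15 0b 47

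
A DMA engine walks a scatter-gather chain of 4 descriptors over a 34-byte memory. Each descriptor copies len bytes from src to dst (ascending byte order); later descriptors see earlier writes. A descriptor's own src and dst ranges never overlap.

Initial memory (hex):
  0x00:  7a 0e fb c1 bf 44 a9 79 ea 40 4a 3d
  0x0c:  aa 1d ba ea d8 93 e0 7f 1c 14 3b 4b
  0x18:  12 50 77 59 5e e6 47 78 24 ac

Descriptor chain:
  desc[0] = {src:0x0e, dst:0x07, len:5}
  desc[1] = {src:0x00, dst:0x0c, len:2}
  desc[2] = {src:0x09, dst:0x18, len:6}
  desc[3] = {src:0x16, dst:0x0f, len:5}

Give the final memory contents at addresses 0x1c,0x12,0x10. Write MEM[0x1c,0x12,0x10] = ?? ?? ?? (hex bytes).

MEM[0x1c,0x12,0x10] = 0e 93 4b

[0] 0x0e->0x07 len=5 : ba ea d8 93 e0
[1] 0x00->0x0c len=2 : 7a 0e
[2] 0x09->0x18 len=6 : d8 93 e0 7a 0e ba
[3] 0x16->0x0f len=5 : 3b 4b d8 93 e0
query mem[0x1c]=0x0e, mem[0x12]=0x93, mem[0x10]=0x4b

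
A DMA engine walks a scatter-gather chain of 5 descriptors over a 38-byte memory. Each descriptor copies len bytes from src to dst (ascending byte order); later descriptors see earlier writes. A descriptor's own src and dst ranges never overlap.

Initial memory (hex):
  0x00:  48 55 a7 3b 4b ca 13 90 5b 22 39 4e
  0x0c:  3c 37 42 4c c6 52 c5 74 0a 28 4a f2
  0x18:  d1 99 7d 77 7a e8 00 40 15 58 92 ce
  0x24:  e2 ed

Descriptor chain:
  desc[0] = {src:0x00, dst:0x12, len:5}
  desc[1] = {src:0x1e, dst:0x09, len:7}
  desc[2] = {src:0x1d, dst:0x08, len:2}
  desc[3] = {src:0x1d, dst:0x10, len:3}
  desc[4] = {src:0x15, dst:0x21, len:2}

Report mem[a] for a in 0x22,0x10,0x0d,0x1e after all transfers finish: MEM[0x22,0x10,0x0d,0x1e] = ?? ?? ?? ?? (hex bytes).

#0 dst[0x12+5] := {0x48,0x55,0xa7,0x3b,0x4b}
#1 dst[0x09+7] := {0x00,0x40,0x15,0x58,0x92,0xce,0xe2}
#2 dst[0x08+2] := {0xe8,0x00}
#3 dst[0x10+3] := {0xe8,0x00,0x40}
#4 dst[0x21+2] := {0x3b,0x4b}
query mem[0x22]=0x4b, mem[0x10]=0xe8, mem[0x0d]=0x92, mem[0x1e]=0x00

MEM[0x22,0x10,0x0d,0x1e] = 4b e8 92 00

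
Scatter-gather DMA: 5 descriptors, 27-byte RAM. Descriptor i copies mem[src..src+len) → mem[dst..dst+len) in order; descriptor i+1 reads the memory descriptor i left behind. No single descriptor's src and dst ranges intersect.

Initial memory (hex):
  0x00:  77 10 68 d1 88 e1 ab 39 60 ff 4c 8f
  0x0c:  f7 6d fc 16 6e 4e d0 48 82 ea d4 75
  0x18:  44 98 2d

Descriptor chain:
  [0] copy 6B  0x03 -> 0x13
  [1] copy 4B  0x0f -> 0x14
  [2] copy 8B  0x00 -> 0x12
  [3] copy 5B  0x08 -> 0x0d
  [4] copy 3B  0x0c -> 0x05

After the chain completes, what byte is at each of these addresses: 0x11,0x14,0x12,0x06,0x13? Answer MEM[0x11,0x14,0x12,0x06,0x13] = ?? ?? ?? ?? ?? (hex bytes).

MEM[0x11,0x14,0x12,0x06,0x13] = f7 68 77 60 10

[0] 0x03->0x13 len=6 : d1 88 e1 ab 39 60
[1] 0x0f->0x14 len=4 : 16 6e 4e d0
[2] 0x00->0x12 len=8 : 77 10 68 d1 88 e1 ab 39
[3] 0x08->0x0d len=5 : 60 ff 4c 8f f7
[4] 0x0c->0x05 len=3 : f7 60 ff
query mem[0x11]=0xf7, mem[0x14]=0x68, mem[0x12]=0x77, mem[0x06]=0x60, mem[0x13]=0x10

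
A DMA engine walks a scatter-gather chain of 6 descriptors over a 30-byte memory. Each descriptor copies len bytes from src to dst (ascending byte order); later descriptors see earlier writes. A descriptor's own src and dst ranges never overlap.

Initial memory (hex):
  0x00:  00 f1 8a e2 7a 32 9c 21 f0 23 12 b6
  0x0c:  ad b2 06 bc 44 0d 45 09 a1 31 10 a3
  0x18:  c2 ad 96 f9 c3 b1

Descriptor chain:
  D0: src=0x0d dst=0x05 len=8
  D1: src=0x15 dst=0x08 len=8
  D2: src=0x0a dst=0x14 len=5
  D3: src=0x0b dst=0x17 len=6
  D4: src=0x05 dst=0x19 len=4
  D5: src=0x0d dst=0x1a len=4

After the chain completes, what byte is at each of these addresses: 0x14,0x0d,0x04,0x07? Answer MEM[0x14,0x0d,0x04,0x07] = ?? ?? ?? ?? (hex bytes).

#0 dst[0x05+8] := {0xb2,0x06,0xbc,0x44,0x0d,0x45,0x09,0xa1}
#1 dst[0x08+8] := {0x31,0x10,0xa3,0xc2,0xad,0x96,0xf9,0xc3}
#2 dst[0x14+5] := {0xa3,0xc2,0xad,0x96,0xf9}
#3 dst[0x17+6] := {0xc2,0xad,0x96,0xf9,0xc3,0x44}
#4 dst[0x19+4] := {0xb2,0x06,0xbc,0x31}
#5 dst[0x1a+4] := {0x96,0xf9,0xc3,0x44}
query mem[0x14]=0xa3, mem[0x0d]=0x96, mem[0x04]=0x7a, mem[0x07]=0xbc

MEM[0x14,0x0d,0x04,0x07] = a3 96 7a bc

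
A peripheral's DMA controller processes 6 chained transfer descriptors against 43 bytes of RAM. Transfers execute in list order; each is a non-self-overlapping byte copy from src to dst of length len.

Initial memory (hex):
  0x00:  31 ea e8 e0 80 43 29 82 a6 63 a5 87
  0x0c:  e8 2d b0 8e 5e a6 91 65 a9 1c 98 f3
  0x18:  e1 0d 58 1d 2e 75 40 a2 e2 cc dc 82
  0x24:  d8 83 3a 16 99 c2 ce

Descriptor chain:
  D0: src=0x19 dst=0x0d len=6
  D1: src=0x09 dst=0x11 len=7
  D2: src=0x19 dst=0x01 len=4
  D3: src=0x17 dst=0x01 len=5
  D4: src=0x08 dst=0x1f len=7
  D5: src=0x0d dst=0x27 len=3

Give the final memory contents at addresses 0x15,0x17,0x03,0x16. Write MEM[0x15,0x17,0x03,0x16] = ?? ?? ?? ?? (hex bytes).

[0] 0x19->0x0d len=6 : 0d 58 1d 2e 75 40
[1] 0x09->0x11 len=7 : 63 a5 87 e8 0d 58 1d
[2] 0x19->0x01 len=4 : 0d 58 1d 2e
[3] 0x17->0x01 len=5 : 1d e1 0d 58 1d
[4] 0x08->0x1f len=7 : a6 63 a5 87 e8 0d 58
[5] 0x0d->0x27 len=3 : 0d 58 1d
query mem[0x15]=0x0d, mem[0x17]=0x1d, mem[0x03]=0x0d, mem[0x16]=0x58

MEM[0x15,0x17,0x03,0x16] = 0d 1d 0d 58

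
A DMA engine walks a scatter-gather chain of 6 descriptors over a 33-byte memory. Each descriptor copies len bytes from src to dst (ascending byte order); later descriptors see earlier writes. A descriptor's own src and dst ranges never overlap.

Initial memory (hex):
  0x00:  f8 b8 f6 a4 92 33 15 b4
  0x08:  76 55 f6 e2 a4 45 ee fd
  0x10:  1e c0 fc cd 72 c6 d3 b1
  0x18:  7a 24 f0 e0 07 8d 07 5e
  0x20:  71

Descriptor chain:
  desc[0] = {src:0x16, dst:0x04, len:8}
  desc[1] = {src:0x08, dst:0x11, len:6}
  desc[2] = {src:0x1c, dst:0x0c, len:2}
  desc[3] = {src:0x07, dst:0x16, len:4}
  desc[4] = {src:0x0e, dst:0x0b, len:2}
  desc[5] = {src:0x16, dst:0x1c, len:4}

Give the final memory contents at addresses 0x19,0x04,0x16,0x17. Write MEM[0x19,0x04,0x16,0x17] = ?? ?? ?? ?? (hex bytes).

#0 dst[0x04+8] := {0xd3,0xb1,0x7a,0x24,0xf0,0xe0,0x07,0x8d}
#1 dst[0x11+6] := {0xf0,0xe0,0x07,0x8d,0xa4,0x45}
#2 dst[0x0c+2] := {0x07,0x8d}
#3 dst[0x16+4] := {0x24,0xf0,0xe0,0x07}
#4 dst[0x0b+2] := {0xee,0xfd}
#5 dst[0x1c+4] := {0x24,0xf0,0xe0,0x07}
query mem[0x19]=0x07, mem[0x04]=0xd3, mem[0x16]=0x24, mem[0x17]=0xf0

MEM[0x19,0x04,0x16,0x17] = 07 d3 24 f0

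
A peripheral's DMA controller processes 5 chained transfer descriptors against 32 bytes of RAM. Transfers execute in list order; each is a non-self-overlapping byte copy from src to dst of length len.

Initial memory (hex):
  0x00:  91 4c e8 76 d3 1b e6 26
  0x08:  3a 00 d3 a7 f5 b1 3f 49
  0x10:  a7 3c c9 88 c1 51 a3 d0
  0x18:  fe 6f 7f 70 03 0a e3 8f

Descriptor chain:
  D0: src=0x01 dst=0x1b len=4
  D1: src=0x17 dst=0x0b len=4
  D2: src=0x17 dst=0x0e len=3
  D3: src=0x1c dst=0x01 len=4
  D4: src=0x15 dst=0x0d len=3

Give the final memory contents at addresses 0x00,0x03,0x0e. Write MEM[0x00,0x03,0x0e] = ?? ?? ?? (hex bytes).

MEM[0x00,0x03,0x0e] = 91 d3 a3

D0: mem[0x1b..0x1e] <- [4c e8 76 d3]
D1: mem[0x0b..0x0e] <- [d0 fe 6f 7f]
D2: mem[0x0e..0x10] <- [d0 fe 6f]
D3: mem[0x01..0x04] <- [e8 76 d3 8f]
D4: mem[0x0d..0x0f] <- [51 a3 d0]
query mem[0x00]=0x91, mem[0x03]=0xd3, mem[0x0e]=0xa3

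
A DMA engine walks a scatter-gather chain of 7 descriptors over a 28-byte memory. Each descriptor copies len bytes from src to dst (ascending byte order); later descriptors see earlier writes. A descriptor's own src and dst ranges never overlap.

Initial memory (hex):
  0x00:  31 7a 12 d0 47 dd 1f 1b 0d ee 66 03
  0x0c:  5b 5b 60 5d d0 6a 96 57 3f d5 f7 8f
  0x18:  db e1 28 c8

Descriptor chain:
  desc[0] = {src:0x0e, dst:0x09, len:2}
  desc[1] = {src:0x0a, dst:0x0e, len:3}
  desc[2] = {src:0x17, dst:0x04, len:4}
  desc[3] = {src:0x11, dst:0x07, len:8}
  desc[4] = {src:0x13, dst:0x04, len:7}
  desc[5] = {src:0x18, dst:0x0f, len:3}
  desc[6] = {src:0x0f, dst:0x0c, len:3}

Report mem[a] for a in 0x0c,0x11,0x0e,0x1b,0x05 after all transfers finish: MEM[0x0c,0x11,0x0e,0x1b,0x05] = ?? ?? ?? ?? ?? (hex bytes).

MEM[0x0c,0x11,0x0e,0x1b,0x05] = db 28 28 c8 3f

[0] 0x0e->0x09 len=2 : 60 5d
[1] 0x0a->0x0e len=3 : 5d 03 5b
[2] 0x17->0x04 len=4 : 8f db e1 28
[3] 0x11->0x07 len=8 : 6a 96 57 3f d5 f7 8f db
[4] 0x13->0x04 len=7 : 57 3f d5 f7 8f db e1
[5] 0x18->0x0f len=3 : db e1 28
[6] 0x0f->0x0c len=3 : db e1 28
query mem[0x0c]=0xdb, mem[0x11]=0x28, mem[0x0e]=0x28, mem[0x1b]=0xc8, mem[0x05]=0x3f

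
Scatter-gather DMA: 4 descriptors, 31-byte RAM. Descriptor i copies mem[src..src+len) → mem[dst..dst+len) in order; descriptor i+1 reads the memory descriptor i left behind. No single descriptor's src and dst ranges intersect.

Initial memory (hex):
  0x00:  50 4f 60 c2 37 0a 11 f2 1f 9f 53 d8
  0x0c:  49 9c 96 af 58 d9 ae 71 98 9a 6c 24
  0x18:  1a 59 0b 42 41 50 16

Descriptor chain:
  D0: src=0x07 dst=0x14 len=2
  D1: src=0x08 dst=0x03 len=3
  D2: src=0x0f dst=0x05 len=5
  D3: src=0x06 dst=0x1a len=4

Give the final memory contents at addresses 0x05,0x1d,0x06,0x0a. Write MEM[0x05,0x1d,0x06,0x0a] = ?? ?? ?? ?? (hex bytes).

[0] 0x07->0x14 len=2 : f2 1f
[1] 0x08->0x03 len=3 : 1f 9f 53
[2] 0x0f->0x05 len=5 : af 58 d9 ae 71
[3] 0x06->0x1a len=4 : 58 d9 ae 71
query mem[0x05]=0xaf, mem[0x1d]=0x71, mem[0x06]=0x58, mem[0x0a]=0x53

MEM[0x05,0x1d,0x06,0x0a] = af 71 58 53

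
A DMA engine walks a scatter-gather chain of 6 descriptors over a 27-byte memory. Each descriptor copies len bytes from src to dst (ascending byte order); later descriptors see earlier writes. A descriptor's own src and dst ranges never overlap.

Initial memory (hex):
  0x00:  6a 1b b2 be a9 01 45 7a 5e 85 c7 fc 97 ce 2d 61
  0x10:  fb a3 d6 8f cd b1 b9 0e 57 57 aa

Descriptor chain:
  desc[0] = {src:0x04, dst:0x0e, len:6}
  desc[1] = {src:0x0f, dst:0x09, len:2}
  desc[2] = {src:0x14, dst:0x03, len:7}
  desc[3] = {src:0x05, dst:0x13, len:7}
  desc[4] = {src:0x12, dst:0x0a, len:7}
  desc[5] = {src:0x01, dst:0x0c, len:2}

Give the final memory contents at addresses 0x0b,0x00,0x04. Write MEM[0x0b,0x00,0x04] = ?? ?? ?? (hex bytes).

MEM[0x0b,0x00,0x04] = b9 6a b1

#0 dst[0x0e+6] := {0xa9,0x01,0x45,0x7a,0x5e,0x85}
#1 dst[0x09+2] := {0x01,0x45}
#2 dst[0x03+7] := {0xcd,0xb1,0xb9,0x0e,0x57,0x57,0xaa}
#3 dst[0x13+7] := {0xb9,0x0e,0x57,0x57,0xaa,0x45,0xfc}
#4 dst[0x0a+7] := {0x5e,0xb9,0x0e,0x57,0x57,0xaa,0x45}
#5 dst[0x0c+2] := {0x1b,0xb2}
query mem[0x0b]=0xb9, mem[0x00]=0x6a, mem[0x04]=0xb1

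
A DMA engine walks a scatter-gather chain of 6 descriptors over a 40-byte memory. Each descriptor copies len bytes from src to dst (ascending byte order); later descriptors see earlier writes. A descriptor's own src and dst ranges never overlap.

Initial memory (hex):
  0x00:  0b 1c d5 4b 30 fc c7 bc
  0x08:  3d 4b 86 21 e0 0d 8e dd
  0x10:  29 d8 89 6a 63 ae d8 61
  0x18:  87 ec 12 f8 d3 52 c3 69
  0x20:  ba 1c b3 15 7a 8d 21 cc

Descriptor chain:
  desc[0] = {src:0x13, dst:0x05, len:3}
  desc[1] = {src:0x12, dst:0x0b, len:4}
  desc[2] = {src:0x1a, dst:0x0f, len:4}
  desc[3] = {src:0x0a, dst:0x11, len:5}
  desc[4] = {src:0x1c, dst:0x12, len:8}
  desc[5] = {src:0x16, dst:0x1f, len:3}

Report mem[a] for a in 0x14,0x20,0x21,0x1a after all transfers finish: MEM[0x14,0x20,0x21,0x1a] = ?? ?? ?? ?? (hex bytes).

  after D0: wrote 3B at 0x05 = 6a63ae
  after D1: wrote 4B at 0x0b = 896a63ae
  after D2: wrote 4B at 0x0f = 12f8d352
  after D3: wrote 5B at 0x11 = 86896a63ae
  after D4: wrote 8B at 0x12 = d352c369ba1cb315
  after D5: wrote 3B at 0x1f = ba1cb3
query mem[0x14]=0xc3, mem[0x20]=0x1c, mem[0x21]=0xb3, mem[0x1a]=0x12

MEM[0x14,0x20,0x21,0x1a] = c3 1c b3 12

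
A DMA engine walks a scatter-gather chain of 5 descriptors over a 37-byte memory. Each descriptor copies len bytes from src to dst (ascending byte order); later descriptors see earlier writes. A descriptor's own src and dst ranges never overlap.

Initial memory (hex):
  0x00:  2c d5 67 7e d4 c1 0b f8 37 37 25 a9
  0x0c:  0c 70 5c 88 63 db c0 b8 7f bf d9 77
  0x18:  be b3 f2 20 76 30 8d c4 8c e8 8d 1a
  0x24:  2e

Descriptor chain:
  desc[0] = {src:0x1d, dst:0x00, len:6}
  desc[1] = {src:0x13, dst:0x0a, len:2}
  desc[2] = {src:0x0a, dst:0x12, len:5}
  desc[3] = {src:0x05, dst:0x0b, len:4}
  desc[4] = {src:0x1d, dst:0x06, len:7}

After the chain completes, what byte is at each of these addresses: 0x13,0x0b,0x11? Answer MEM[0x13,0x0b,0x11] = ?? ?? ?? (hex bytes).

MEM[0x13,0x0b,0x11] = 7f 8d db

#0 dst[0x00+6] := {0x30,0x8d,0xc4,0x8c,0xe8,0x8d}
#1 dst[0x0a+2] := {0xb8,0x7f}
#2 dst[0x12+5] := {0xb8,0x7f,0x0c,0x70,0x5c}
#3 dst[0x0b+4] := {0x8d,0x0b,0xf8,0x37}
#4 dst[0x06+7] := {0x30,0x8d,0xc4,0x8c,0xe8,0x8d,0x1a}
query mem[0x13]=0x7f, mem[0x0b]=0x8d, mem[0x11]=0xdb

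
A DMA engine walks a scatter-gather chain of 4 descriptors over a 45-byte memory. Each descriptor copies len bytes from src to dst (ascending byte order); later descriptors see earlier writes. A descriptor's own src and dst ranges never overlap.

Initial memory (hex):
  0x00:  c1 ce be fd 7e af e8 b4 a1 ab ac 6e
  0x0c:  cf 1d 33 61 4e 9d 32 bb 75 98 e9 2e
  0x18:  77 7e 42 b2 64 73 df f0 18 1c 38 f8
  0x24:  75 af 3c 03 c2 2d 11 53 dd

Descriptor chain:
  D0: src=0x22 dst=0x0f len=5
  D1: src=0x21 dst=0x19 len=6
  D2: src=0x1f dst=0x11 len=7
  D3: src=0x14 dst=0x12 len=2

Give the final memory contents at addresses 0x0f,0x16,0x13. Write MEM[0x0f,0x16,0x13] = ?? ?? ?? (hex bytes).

MEM[0x0f,0x16,0x13] = 38 75 f8

  after D0: wrote 5B at 0x0f = 38f875af3c
  after D1: wrote 6B at 0x19 = 1c38f875af3c
  after D2: wrote 7B at 0x11 = f0181c38f875af
  after D3: wrote 2B at 0x12 = 38f8
query mem[0x0f]=0x38, mem[0x16]=0x75, mem[0x13]=0xf8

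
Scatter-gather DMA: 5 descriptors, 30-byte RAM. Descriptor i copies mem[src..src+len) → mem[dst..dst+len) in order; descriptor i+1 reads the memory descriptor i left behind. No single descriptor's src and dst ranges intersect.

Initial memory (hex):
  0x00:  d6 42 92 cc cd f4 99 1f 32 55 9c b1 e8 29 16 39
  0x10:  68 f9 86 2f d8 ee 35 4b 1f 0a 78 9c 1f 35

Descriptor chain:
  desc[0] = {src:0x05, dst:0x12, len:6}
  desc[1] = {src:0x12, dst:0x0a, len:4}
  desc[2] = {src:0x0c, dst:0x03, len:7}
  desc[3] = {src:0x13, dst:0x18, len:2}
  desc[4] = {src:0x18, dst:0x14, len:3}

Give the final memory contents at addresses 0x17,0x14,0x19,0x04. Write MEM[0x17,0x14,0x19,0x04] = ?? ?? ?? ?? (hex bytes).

#0 dst[0x12+6] := {0xf4,0x99,0x1f,0x32,0x55,0x9c}
#1 dst[0x0a+4] := {0xf4,0x99,0x1f,0x32}
#2 dst[0x03+7] := {0x1f,0x32,0x16,0x39,0x68,0xf9,0xf4}
#3 dst[0x18+2] := {0x99,0x1f}
#4 dst[0x14+3] := {0x99,0x1f,0x78}
query mem[0x17]=0x9c, mem[0x14]=0x99, mem[0x19]=0x1f, mem[0x04]=0x32

MEM[0x17,0x14,0x19,0x04] = 9c 99 1f 32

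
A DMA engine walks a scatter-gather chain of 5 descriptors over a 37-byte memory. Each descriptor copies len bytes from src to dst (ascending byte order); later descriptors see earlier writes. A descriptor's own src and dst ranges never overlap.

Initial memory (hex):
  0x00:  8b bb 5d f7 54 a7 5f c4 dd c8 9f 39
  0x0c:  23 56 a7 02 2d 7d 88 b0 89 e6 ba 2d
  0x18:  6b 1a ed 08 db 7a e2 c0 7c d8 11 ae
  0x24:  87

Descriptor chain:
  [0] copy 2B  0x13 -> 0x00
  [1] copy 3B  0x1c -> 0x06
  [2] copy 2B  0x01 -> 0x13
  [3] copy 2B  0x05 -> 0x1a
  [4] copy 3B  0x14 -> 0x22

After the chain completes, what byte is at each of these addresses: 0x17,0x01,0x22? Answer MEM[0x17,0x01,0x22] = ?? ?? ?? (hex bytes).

[0] 0x13->0x00 len=2 : b0 89
[1] 0x1c->0x06 len=3 : db 7a e2
[2] 0x01->0x13 len=2 : 89 5d
[3] 0x05->0x1a len=2 : a7 db
[4] 0x14->0x22 len=3 : 5d e6 ba
query mem[0x17]=0x2d, mem[0x01]=0x89, mem[0x22]=0x5d

MEM[0x17,0x01,0x22] = 2d 89 5d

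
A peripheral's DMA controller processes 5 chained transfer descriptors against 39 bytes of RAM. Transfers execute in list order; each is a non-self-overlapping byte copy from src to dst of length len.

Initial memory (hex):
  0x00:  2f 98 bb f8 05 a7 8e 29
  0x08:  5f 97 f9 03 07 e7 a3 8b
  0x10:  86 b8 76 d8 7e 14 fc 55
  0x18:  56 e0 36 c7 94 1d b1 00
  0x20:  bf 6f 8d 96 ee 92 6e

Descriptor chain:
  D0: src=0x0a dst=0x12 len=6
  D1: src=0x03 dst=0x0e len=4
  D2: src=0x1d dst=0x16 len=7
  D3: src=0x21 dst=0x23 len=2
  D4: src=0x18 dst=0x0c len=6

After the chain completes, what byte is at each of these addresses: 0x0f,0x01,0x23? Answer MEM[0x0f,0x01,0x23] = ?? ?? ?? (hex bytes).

  after D0: wrote 6B at 0x12 = f90307e7a38b
  after D1: wrote 4B at 0x0e = f805a78e
  after D2: wrote 7B at 0x16 = 1db100bf6f8d96
  after D3: wrote 2B at 0x23 = 6f8d
  after D4: wrote 6B at 0x0c = 00bf6f8d961d
query mem[0x0f]=0x8d, mem[0x01]=0x98, mem[0x23]=0x6f

MEM[0x0f,0x01,0x23] = 8d 98 6f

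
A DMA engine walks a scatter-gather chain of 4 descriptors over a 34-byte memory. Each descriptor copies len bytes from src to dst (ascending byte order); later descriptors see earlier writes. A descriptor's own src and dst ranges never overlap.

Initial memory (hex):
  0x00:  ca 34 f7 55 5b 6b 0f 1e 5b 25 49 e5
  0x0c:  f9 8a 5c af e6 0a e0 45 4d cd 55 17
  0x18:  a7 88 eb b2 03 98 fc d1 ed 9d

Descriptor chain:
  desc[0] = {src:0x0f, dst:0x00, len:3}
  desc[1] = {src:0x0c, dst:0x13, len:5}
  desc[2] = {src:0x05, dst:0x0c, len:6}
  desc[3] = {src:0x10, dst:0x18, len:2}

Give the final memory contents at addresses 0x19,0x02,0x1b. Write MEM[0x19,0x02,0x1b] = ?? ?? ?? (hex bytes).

MEM[0x19,0x02,0x1b] = 49 0a b2

#0 dst[0x00+3] := {0xaf,0xe6,0x0a}
#1 dst[0x13+5] := {0xf9,0x8a,0x5c,0xaf,0xe6}
#2 dst[0x0c+6] := {0x6b,0x0f,0x1e,0x5b,0x25,0x49}
#3 dst[0x18+2] := {0x25,0x49}
query mem[0x19]=0x49, mem[0x02]=0x0a, mem[0x1b]=0xb2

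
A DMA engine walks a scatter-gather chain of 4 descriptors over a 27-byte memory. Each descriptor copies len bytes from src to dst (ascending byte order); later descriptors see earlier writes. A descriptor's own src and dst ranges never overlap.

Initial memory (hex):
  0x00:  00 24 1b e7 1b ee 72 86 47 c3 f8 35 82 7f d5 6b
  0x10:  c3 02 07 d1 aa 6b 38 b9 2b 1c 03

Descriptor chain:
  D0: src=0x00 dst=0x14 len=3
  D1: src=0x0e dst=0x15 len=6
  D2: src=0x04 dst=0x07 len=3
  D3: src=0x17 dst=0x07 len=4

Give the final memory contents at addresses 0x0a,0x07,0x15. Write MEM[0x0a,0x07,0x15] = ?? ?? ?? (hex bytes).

MEM[0x0a,0x07,0x15] = d1 c3 d5

#0 dst[0x14+3] := {0x00,0x24,0x1b}
#1 dst[0x15+6] := {0xd5,0x6b,0xc3,0x02,0x07,0xd1}
#2 dst[0x07+3] := {0x1b,0xee,0x72}
#3 dst[0x07+4] := {0xc3,0x02,0x07,0xd1}
query mem[0x0a]=0xd1, mem[0x07]=0xc3, mem[0x15]=0xd5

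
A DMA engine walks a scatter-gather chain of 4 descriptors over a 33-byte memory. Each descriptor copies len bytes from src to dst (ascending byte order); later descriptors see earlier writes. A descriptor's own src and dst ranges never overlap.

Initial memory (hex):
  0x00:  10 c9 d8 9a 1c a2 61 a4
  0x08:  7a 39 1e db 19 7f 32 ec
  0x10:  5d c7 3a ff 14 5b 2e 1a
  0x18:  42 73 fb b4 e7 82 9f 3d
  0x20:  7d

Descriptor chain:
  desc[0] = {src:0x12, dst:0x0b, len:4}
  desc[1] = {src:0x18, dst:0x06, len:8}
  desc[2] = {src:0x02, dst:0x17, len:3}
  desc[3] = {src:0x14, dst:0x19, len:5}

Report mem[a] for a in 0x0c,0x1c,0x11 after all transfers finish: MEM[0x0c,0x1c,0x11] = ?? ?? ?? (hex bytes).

MEM[0x0c,0x1c,0x11] = 9f d8 c7

  after D0: wrote 4B at 0x0b = 3aff145b
  after D1: wrote 8B at 0x06 = 4273fbb4e7829f3d
  after D2: wrote 3B at 0x17 = d89a1c
  after D3: wrote 5B at 0x19 = 145b2ed89a
query mem[0x0c]=0x9f, mem[0x1c]=0xd8, mem[0x11]=0xc7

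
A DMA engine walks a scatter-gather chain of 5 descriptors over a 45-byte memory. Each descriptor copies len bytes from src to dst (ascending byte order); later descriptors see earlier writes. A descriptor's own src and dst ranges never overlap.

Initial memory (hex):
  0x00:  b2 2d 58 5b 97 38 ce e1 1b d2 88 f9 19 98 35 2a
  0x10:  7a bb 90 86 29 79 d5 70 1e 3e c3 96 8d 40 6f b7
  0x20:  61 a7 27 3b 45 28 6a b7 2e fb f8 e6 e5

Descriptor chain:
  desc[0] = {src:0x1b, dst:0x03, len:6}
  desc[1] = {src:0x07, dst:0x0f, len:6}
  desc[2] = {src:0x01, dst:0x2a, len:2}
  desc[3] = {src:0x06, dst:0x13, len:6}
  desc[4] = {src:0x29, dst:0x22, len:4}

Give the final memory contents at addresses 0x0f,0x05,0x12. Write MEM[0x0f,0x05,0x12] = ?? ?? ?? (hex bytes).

MEM[0x0f,0x05,0x12] = b7 40 88

D0: mem[0x03..0x08] <- [96 8d 40 6f b7 61]
D1: mem[0x0f..0x14] <- [b7 61 d2 88 f9 19]
D2: mem[0x2a..0x2b] <- [2d 58]
D3: mem[0x13..0x18] <- [6f b7 61 d2 88 f9]
D4: mem[0x22..0x25] <- [fb 2d 58 e5]
query mem[0x0f]=0xb7, mem[0x05]=0x40, mem[0x12]=0x88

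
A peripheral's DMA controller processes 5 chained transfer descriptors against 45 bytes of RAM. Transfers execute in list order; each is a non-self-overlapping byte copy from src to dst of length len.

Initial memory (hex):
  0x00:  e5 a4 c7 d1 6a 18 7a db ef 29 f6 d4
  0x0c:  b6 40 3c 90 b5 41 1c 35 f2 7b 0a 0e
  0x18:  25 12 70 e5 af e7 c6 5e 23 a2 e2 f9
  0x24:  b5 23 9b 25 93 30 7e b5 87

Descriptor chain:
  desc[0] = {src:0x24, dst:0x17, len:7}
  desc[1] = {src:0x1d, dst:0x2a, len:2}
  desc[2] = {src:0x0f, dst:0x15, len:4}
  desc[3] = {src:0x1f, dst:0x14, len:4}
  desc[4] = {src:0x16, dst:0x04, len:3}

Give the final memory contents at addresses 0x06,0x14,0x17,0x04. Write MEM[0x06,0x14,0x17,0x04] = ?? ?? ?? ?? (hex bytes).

MEM[0x06,0x14,0x17,0x04] = 1c 5e e2 a2

D0: mem[0x17..0x1d] <- [b5 23 9b 25 93 30 7e]
D1: mem[0x2a..0x2b] <- [7e c6]
D2: mem[0x15..0x18] <- [90 b5 41 1c]
D3: mem[0x14..0x17] <- [5e 23 a2 e2]
D4: mem[0x04..0x06] <- [a2 e2 1c]
query mem[0x06]=0x1c, mem[0x14]=0x5e, mem[0x17]=0xe2, mem[0x04]=0xa2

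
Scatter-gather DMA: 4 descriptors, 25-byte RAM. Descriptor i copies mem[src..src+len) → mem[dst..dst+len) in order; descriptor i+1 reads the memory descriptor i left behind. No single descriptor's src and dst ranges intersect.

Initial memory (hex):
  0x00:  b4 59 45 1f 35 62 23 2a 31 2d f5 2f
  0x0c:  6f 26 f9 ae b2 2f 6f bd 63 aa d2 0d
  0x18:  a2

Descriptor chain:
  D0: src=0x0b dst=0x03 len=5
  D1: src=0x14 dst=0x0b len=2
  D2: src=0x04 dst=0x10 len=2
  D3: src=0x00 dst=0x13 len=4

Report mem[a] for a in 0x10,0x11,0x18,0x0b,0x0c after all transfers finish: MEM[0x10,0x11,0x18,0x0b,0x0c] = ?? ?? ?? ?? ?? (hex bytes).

#0 dst[0x03+5] := {0x2f,0x6f,0x26,0xf9,0xae}
#1 dst[0x0b+2] := {0x63,0xaa}
#2 dst[0x10+2] := {0x6f,0x26}
#3 dst[0x13+4] := {0xb4,0x59,0x45,0x2f}
query mem[0x10]=0x6f, mem[0x11]=0x26, mem[0x18]=0xa2, mem[0x0b]=0x63, mem[0x0c]=0xaa

MEM[0x10,0x11,0x18,0x0b,0x0c] = 6f 26 a2 63 aa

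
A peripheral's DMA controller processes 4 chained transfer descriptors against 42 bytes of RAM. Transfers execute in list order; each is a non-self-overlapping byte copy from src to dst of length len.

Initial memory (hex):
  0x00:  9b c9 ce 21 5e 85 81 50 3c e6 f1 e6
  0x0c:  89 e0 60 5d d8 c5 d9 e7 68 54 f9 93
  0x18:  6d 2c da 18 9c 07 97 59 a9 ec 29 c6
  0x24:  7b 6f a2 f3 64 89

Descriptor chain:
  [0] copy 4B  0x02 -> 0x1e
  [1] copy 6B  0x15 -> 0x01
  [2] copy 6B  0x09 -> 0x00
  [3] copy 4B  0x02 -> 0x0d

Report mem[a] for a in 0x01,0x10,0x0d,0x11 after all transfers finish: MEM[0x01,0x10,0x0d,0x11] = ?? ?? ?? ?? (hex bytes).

MEM[0x01,0x10,0x0d,0x11] = f1 60 e6 c5

#0 dst[0x1e+4] := {0xce,0x21,0x5e,0x85}
#1 dst[0x01+6] := {0x54,0xf9,0x93,0x6d,0x2c,0xda}
#2 dst[0x00+6] := {0xe6,0xf1,0xe6,0x89,0xe0,0x60}
#3 dst[0x0d+4] := {0xe6,0x89,0xe0,0x60}
query mem[0x01]=0xf1, mem[0x10]=0x60, mem[0x0d]=0xe6, mem[0x11]=0xc5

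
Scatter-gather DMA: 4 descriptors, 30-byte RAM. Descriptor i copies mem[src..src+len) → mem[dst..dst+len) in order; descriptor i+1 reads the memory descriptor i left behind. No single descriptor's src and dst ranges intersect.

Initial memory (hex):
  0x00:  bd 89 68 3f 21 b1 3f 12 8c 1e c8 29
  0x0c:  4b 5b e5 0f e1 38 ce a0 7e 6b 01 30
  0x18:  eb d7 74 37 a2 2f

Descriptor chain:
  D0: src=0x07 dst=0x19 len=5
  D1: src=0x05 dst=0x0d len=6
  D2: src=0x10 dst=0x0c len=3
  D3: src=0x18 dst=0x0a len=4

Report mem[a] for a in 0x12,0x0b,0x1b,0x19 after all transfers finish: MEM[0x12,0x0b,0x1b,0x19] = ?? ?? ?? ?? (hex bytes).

MEM[0x12,0x0b,0x1b,0x19] = c8 12 1e 12

[0] 0x07->0x19 len=5 : 12 8c 1e c8 29
[1] 0x05->0x0d len=6 : b1 3f 12 8c 1e c8
[2] 0x10->0x0c len=3 : 8c 1e c8
[3] 0x18->0x0a len=4 : eb 12 8c 1e
query mem[0x12]=0xc8, mem[0x0b]=0x12, mem[0x1b]=0x1e, mem[0x19]=0x12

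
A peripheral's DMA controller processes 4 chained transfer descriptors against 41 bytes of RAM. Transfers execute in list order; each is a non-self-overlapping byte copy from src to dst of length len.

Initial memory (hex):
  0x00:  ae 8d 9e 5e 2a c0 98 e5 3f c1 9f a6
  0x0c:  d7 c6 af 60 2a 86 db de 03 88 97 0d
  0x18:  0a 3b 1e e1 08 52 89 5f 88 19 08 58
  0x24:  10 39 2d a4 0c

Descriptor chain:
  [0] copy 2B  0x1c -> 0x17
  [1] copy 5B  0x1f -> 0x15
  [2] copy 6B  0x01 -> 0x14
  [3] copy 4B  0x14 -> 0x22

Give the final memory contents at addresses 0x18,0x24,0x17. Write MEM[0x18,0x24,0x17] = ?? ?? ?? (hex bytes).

[0] 0x1c->0x17 len=2 : 08 52
[1] 0x1f->0x15 len=5 : 5f 88 19 08 58
[2] 0x01->0x14 len=6 : 8d 9e 5e 2a c0 98
[3] 0x14->0x22 len=4 : 8d 9e 5e 2a
query mem[0x18]=0xc0, mem[0x24]=0x5e, mem[0x17]=0x2a

MEM[0x18,0x24,0x17] = c0 5e 2a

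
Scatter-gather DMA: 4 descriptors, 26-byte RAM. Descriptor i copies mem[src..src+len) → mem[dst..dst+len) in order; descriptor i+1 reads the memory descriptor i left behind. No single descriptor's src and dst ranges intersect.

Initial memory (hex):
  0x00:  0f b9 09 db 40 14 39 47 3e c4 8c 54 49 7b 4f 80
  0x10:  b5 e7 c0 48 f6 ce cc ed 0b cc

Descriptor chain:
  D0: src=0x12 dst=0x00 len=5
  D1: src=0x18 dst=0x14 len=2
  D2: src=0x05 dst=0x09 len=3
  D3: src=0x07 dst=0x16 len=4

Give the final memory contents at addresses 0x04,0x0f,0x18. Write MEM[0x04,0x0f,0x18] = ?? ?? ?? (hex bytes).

MEM[0x04,0x0f,0x18] = cc 80 14

#0 dst[0x00+5] := {0xc0,0x48,0xf6,0xce,0xcc}
#1 dst[0x14+2] := {0x0b,0xcc}
#2 dst[0x09+3] := {0x14,0x39,0x47}
#3 dst[0x16+4] := {0x47,0x3e,0x14,0x39}
query mem[0x04]=0xcc, mem[0x0f]=0x80, mem[0x18]=0x14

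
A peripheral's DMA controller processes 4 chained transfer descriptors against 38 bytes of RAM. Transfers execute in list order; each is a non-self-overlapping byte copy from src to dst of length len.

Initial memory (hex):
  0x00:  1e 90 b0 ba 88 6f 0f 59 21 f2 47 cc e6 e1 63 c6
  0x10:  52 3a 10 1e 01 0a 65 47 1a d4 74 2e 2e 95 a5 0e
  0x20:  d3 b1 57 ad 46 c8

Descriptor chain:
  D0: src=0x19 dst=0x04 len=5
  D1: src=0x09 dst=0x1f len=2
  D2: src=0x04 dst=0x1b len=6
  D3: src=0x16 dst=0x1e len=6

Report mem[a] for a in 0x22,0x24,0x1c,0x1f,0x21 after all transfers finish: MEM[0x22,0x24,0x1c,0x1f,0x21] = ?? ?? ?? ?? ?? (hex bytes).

  after D0: wrote 5B at 0x04 = d4742e2e95
  after D1: wrote 2B at 0x1f = f247
  after D2: wrote 6B at 0x1b = d4742e2e95f2
  after D3: wrote 6B at 0x1e = 65471ad474d4
query mem[0x22]=0x74, mem[0x24]=0x46, mem[0x1c]=0x74, mem[0x1f]=0x47, mem[0x21]=0xd4

MEM[0x22,0x24,0x1c,0x1f,0x21] = 74 46 74 47 d4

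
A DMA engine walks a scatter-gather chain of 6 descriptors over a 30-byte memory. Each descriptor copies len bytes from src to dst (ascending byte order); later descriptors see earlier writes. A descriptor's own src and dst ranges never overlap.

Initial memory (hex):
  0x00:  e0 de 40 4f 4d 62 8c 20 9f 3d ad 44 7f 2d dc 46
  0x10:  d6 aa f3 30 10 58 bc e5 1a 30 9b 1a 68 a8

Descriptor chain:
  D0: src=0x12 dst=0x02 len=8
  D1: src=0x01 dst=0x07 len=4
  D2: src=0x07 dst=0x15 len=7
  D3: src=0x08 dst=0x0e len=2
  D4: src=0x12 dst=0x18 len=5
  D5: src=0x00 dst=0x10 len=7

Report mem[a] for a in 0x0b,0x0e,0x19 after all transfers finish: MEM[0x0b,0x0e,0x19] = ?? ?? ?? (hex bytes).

MEM[0x0b,0x0e,0x19] = 44 f3 30

#0 dst[0x02+8] := {0xf3,0x30,0x10,0x58,0xbc,0xe5,0x1a,0x30}
#1 dst[0x07+4] := {0xde,0xf3,0x30,0x10}
#2 dst[0x15+7] := {0xde,0xf3,0x30,0x10,0x44,0x7f,0x2d}
#3 dst[0x0e+2] := {0xf3,0x30}
#4 dst[0x18+5] := {0xf3,0x30,0x10,0xde,0xf3}
#5 dst[0x10+7] := {0xe0,0xde,0xf3,0x30,0x10,0x58,0xbc}
query mem[0x0b]=0x44, mem[0x0e]=0xf3, mem[0x19]=0x30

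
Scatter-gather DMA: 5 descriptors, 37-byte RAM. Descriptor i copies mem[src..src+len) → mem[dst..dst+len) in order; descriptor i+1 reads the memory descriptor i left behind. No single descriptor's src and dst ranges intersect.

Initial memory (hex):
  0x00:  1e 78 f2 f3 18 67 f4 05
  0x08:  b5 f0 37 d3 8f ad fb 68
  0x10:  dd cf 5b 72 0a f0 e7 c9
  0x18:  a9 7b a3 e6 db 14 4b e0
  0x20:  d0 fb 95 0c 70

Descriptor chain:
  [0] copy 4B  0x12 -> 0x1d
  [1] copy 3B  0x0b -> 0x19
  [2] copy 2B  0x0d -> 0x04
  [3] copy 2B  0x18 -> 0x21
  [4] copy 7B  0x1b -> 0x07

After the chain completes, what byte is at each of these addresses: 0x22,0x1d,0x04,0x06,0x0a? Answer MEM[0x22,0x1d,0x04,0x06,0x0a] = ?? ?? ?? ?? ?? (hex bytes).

#0 dst[0x1d+4] := {0x5b,0x72,0x0a,0xf0}
#1 dst[0x19+3] := {0xd3,0x8f,0xad}
#2 dst[0x04+2] := {0xad,0xfb}
#3 dst[0x21+2] := {0xa9,0xd3}
#4 dst[0x07+7] := {0xad,0xdb,0x5b,0x72,0x0a,0xf0,0xa9}
query mem[0x22]=0xd3, mem[0x1d]=0x5b, mem[0x04]=0xad, mem[0x06]=0xf4, mem[0x0a]=0x72

MEM[0x22,0x1d,0x04,0x06,0x0a] = d3 5b ad f4 72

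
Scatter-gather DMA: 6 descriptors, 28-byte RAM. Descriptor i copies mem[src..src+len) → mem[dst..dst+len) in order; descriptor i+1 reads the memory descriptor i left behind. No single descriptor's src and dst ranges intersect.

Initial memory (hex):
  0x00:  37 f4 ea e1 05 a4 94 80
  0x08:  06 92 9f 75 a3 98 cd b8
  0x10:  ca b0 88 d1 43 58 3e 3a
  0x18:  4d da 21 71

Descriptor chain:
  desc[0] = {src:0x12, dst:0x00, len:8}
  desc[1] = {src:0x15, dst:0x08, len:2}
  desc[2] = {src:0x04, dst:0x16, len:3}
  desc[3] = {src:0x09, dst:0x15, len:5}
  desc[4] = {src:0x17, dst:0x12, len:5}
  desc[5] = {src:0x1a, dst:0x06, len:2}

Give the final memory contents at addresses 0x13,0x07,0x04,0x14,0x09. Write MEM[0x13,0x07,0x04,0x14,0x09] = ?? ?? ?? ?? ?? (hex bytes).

  after D0: wrote 8B at 0x00 = 88d143583e3a4dda
  after D1: wrote 2B at 0x08 = 583e
  after D2: wrote 3B at 0x16 = 3e3a4d
  after D3: wrote 5B at 0x15 = 3e9f75a398
  after D4: wrote 5B at 0x12 = 75a3982171
  after D5: wrote 2B at 0x06 = 2171
query mem[0x13]=0xa3, mem[0x07]=0x71, mem[0x04]=0x3e, mem[0x14]=0x98, mem[0x09]=0x3e

MEM[0x13,0x07,0x04,0x14,0x09] = a3 71 3e 98 3e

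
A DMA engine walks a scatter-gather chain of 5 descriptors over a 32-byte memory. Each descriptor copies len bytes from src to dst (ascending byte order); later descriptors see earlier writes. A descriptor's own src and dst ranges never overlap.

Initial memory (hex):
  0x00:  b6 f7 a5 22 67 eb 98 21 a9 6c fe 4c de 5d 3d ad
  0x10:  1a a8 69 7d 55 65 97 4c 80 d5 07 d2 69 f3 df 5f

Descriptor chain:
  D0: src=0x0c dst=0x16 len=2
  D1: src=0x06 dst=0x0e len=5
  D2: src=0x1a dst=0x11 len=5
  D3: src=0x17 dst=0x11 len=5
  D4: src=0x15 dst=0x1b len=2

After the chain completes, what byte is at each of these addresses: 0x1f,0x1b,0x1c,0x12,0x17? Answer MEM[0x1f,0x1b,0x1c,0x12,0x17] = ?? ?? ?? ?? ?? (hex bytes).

[0] 0x0c->0x16 len=2 : de 5d
[1] 0x06->0x0e len=5 : 98 21 a9 6c fe
[2] 0x1a->0x11 len=5 : 07 d2 69 f3 df
[3] 0x17->0x11 len=5 : 5d 80 d5 07 d2
[4] 0x15->0x1b len=2 : d2 de
query mem[0x1f]=0x5f, mem[0x1b]=0xd2, mem[0x1c]=0xde, mem[0x12]=0x80, mem[0x17]=0x5d

MEM[0x1f,0x1b,0x1c,0x12,0x17] = 5f d2 de 80 5d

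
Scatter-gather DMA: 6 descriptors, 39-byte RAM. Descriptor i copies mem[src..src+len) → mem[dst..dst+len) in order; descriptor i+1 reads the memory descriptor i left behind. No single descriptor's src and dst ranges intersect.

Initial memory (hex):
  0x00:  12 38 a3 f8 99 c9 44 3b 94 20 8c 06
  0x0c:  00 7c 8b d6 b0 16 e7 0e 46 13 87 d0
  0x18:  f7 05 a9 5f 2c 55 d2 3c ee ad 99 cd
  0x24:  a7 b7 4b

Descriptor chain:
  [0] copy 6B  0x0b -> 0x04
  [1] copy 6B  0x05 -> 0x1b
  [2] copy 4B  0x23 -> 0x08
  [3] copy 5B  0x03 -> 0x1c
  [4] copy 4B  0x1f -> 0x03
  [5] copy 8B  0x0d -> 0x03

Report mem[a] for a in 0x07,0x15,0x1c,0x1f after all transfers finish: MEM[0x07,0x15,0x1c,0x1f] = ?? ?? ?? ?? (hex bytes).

  after D0: wrote 6B at 0x04 = 06007c8bd6b0
  after D1: wrote 6B at 0x1b = 007c8bd6b08c
  after D2: wrote 4B at 0x08 = cda7b74b
  after D3: wrote 5B at 0x1c = f806007c8b
  after D4: wrote 4B at 0x03 = 7c8bad99
  after D5: wrote 8B at 0x03 = 7c8bd6b016e70e46
query mem[0x07]=0x16, mem[0x15]=0x13, mem[0x1c]=0xf8, mem[0x1f]=0x7c

MEM[0x07,0x15,0x1c,0x1f] = 16 13 f8 7c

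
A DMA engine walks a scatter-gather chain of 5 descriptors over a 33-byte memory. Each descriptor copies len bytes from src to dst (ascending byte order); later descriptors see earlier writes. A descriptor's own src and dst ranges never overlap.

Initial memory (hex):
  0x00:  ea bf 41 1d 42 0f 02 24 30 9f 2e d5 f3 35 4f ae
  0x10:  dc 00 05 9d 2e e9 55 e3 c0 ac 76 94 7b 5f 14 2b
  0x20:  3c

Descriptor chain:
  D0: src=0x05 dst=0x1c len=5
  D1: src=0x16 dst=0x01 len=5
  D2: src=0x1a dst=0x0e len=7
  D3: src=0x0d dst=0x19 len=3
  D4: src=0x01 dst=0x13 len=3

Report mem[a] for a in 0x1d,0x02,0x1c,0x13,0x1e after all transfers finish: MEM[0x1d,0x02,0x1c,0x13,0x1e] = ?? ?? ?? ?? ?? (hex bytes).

  after D0: wrote 5B at 0x1c = 0f0224309f
  after D1: wrote 5B at 0x01 = 55e3c0ac76
  after D2: wrote 7B at 0x0e = 76940f0224309f
  after D3: wrote 3B at 0x19 = 357694
  after D4: wrote 3B at 0x13 = 55e3c0
query mem[0x1d]=0x02, mem[0x02]=0xe3, mem[0x1c]=0x0f, mem[0x13]=0x55, mem[0x1e]=0x24

MEM[0x1d,0x02,0x1c,0x13,0x1e] = 02 e3 0f 55 24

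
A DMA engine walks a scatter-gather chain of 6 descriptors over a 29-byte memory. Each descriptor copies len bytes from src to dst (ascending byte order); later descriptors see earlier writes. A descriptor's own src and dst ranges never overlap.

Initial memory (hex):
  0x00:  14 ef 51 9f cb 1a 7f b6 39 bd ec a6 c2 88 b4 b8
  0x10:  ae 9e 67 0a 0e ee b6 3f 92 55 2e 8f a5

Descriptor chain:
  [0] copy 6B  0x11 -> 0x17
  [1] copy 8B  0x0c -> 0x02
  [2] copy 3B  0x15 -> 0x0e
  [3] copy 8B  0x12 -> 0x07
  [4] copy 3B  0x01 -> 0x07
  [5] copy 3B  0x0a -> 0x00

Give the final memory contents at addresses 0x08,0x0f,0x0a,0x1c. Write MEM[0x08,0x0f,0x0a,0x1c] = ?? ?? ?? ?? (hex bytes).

[0] 0x11->0x17 len=6 : 9e 67 0a 0e ee b6
[1] 0x0c->0x02 len=8 : c2 88 b4 b8 ae 9e 67 0a
[2] 0x15->0x0e len=3 : ee b6 9e
[3] 0x12->0x07 len=8 : 67 0a 0e ee b6 9e 67 0a
[4] 0x01->0x07 len=3 : ef c2 88
[5] 0x0a->0x00 len=3 : ee b6 9e
query mem[0x08]=0xc2, mem[0x0f]=0xb6, mem[0x0a]=0xee, mem[0x1c]=0xb6

MEM[0x08,0x0f,0x0a,0x1c] = c2 b6 ee b6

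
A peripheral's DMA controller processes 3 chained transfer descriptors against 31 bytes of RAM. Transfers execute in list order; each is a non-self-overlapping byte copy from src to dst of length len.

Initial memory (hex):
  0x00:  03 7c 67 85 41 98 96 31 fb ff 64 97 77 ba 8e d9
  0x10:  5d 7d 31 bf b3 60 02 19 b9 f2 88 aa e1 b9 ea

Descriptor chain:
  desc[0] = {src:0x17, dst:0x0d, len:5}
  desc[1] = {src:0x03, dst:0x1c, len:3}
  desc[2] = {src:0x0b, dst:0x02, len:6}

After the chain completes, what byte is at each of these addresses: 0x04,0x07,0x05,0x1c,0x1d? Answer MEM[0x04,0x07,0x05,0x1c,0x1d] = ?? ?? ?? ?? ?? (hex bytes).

[0] 0x17->0x0d len=5 : 19 b9 f2 88 aa
[1] 0x03->0x1c len=3 : 85 41 98
[2] 0x0b->0x02 len=6 : 97 77 19 b9 f2 88
query mem[0x04]=0x19, mem[0x07]=0x88, mem[0x05]=0xb9, mem[0x1c]=0x85, mem[0x1d]=0x41

MEM[0x04,0x07,0x05,0x1c,0x1d] = 19 88 b9 85 41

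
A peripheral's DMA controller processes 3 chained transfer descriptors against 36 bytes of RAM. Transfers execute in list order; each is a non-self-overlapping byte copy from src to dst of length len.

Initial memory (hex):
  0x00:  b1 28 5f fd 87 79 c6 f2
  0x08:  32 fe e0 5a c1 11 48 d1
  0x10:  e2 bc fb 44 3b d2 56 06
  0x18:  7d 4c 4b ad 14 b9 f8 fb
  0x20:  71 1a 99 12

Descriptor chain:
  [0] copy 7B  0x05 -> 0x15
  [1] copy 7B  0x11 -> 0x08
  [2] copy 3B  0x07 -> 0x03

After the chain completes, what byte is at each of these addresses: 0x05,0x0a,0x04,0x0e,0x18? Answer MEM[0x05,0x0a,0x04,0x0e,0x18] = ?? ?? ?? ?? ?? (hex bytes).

#0 dst[0x15+7] := {0x79,0xc6,0xf2,0x32,0xfe,0xe0,0x5a}
#1 dst[0x08+7] := {0xbc,0xfb,0x44,0x3b,0x79,0xc6,0xf2}
#2 dst[0x03+3] := {0xf2,0xbc,0xfb}
query mem[0x05]=0xfb, mem[0x0a]=0x44, mem[0x04]=0xbc, mem[0x0e]=0xf2, mem[0x18]=0x32

MEM[0x05,0x0a,0x04,0x0e,0x18] = fb 44 bc f2 32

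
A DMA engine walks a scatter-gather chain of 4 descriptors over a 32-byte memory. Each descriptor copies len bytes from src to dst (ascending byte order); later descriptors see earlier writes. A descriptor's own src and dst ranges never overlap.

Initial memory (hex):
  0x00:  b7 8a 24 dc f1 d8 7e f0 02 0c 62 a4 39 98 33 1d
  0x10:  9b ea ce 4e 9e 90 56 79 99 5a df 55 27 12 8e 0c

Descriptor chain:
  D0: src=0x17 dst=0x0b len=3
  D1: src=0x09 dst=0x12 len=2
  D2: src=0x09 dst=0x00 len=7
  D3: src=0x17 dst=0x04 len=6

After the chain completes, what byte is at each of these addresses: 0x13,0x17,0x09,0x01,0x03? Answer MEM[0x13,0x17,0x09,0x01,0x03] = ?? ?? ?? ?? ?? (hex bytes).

MEM[0x13,0x17,0x09,0x01,0x03] = 62 79 27 62 99

D0: mem[0x0b..0x0d] <- [79 99 5a]
D1: mem[0x12..0x13] <- [0c 62]
D2: mem[0x00..0x06] <- [0c 62 79 99 5a 33 1d]
D3: mem[0x04..0x09] <- [79 99 5a df 55 27]
query mem[0x13]=0x62, mem[0x17]=0x79, mem[0x09]=0x27, mem[0x01]=0x62, mem[0x03]=0x99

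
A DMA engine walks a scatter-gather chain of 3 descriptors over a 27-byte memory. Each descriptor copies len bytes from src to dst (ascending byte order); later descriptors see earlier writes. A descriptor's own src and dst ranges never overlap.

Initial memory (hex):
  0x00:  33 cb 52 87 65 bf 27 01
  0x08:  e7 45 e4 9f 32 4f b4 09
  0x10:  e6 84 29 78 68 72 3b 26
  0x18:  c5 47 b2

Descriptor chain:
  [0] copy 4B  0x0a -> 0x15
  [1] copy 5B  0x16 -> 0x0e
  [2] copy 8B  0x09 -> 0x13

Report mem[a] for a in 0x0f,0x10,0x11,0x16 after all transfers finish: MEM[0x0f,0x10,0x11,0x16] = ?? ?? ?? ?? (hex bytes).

[0] 0x0a->0x15 len=4 : e4 9f 32 4f
[1] 0x16->0x0e len=5 : 9f 32 4f 47 b2
[2] 0x09->0x13 len=8 : 45 e4 9f 32 4f 9f 32 4f
query mem[0x0f]=0x32, mem[0x10]=0x4f, mem[0x11]=0x47, mem[0x16]=0x32

MEM[0x0f,0x10,0x11,0x16] = 32 4f 47 32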